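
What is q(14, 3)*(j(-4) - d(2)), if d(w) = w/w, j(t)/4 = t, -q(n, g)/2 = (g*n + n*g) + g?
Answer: 2958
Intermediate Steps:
q(n, g) = -2*g - 4*g*n (q(n, g) = -2*((g*n + n*g) + g) = -2*((g*n + g*n) + g) = -2*(2*g*n + g) = -2*(g + 2*g*n) = -2*g - 4*g*n)
j(t) = 4*t
d(w) = 1
q(14, 3)*(j(-4) - d(2)) = (-2*3*(1 + 2*14))*(4*(-4) - 1*1) = (-2*3*(1 + 28))*(-16 - 1) = -2*3*29*(-17) = -174*(-17) = 2958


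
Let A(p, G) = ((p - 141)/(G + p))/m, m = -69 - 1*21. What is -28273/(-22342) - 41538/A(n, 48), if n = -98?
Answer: 4176195739247/5339738 ≈ 7.8210e+5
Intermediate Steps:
m = -90 (m = -69 - 21 = -90)
A(p, G) = -(-141 + p)/(90*(G + p)) (A(p, G) = ((p - 141)/(G + p))/(-90) = ((-141 + p)/(G + p))*(-1/90) = -(-141 + p)/(90*(G + p)))
-28273/(-22342) - 41538/A(n, 48) = -28273/(-22342) - 41538*90*(48 - 98)/(141 - 1*(-98)) = -28273*(-1/22342) - 41538*(-4500/(141 + 98)) = 28273/22342 - 41538/((1/90)*(-1/50)*239) = 28273/22342 - 41538/(-239/4500) = 28273/22342 - 41538*(-4500/239) = 28273/22342 + 186921000/239 = 4176195739247/5339738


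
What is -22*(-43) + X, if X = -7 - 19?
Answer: 920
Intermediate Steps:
X = -26
-22*(-43) + X = -22*(-43) - 26 = 946 - 26 = 920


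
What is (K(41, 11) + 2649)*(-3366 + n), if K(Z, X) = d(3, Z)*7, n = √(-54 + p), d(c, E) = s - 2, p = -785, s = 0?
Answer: -8869410 + 2635*I*√839 ≈ -8.8694e+6 + 76324.0*I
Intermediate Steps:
d(c, E) = -2 (d(c, E) = 0 - 2 = -2)
n = I*√839 (n = √(-54 - 785) = √(-839) = I*√839 ≈ 28.965*I)
K(Z, X) = -14 (K(Z, X) = -2*7 = -14)
(K(41, 11) + 2649)*(-3366 + n) = (-14 + 2649)*(-3366 + I*√839) = 2635*(-3366 + I*√839) = -8869410 + 2635*I*√839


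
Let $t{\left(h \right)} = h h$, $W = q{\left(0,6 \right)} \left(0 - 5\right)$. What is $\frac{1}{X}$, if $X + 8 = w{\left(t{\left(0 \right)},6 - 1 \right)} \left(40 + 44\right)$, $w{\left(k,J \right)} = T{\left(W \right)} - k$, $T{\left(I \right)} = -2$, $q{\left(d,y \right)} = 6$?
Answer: $- \frac{1}{176} \approx -0.0056818$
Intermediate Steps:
$W = -30$ ($W = 6 \left(0 - 5\right) = 6 \left(-5\right) = -30$)
$t{\left(h \right)} = h^{2}$
$w{\left(k,J \right)} = -2 - k$
$X = -176$ ($X = -8 + \left(-2 - 0^{2}\right) \left(40 + 44\right) = -8 + \left(-2 - 0\right) 84 = -8 + \left(-2 + 0\right) 84 = -8 - 168 = -176$)
$\frac{1}{X} = \frac{1}{-176} = - \frac{1}{176}$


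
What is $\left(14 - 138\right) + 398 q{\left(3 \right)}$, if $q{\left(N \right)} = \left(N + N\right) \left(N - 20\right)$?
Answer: $-40720$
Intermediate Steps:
$q{\left(N \right)} = 2 N \left(-20 + N\right)$
$\left(14 - 138\right) + 398 q{\left(3 \right)} = \left(14 - 138\right) + 398 \cdot 2 \cdot 3 \left(-20 + 3\right) = -124 + 398 \cdot 2 \cdot 3 \left(-17\right) = -124 + 398 \left(-102\right) = -124 - 40596 = -40720$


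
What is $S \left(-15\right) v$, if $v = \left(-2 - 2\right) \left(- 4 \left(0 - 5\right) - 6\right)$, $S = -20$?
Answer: $-16800$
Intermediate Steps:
$v = -56$ ($v = - 4 \left(\left(-4\right) \left(-5\right) - 6\right) = - 4 \left(20 - 6\right) = \left(-4\right) 14 = -56$)
$S \left(-15\right) v = \left(-20\right) \left(-15\right) \left(-56\right) = 300 \left(-56\right) = -16800$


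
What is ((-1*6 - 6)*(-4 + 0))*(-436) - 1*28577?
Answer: -49505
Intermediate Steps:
((-1*6 - 6)*(-4 + 0))*(-436) - 1*28577 = ((-6 - 6)*(-4))*(-436) - 28577 = -12*(-4)*(-436) - 28577 = 48*(-436) - 28577 = -20928 - 28577 = -49505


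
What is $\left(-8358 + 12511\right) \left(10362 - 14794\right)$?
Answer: $-18406096$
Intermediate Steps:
$\left(-8358 + 12511\right) \left(10362 - 14794\right) = 4153 \left(-4432\right) = -18406096$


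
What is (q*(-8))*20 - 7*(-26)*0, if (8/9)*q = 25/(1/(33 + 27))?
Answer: -270000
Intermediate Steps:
q = 3375/2 (q = 9*(25/(1/(33 + 27)))/8 = 9*(25/(1/60))/8 = 9*(25*60)/8 = (9/8)*1500 = 3375/2 ≈ 1687.5)
(q*(-8))*20 - 7*(-26)*0 = ((3375/2)*(-8))*20 - 7*(-26)*0 = -13500*20 + 182*0 = -270000 + 0 = -270000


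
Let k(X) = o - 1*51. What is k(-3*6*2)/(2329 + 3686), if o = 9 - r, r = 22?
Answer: -64/6015 ≈ -0.010640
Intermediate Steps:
o = -13 (o = 9 - 1*22 = 9 - 22 = -13)
k(X) = -64 (k(X) = -13 - 1*51 = -13 - 51 = -64)
k(-3*6*2)/(2329 + 3686) = -64/(2329 + 3686) = -64/6015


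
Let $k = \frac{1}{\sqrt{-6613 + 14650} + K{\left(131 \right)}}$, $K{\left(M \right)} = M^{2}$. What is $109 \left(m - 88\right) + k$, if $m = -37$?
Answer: $- \frac{4012451902339}{294491884} - \frac{3 \sqrt{893}}{294491884} \approx -13625.0$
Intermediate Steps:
$k = \frac{1}{17161 + 3 \sqrt{893}}$ ($k = \frac{1}{\sqrt{-6613 + 14650} + 131^{2}} = \frac{1}{\sqrt{8037} + 17161} = \frac{1}{3 \sqrt{893} + 17161} = \frac{1}{17161 + 3 \sqrt{893}} \approx 5.7969 \cdot 10^{-5}$)
$109 \left(m - 88\right) + k = 109 \left(-37 - 88\right) + \left(\frac{17161}{294491884} - \frac{3 \sqrt{893}}{294491884}\right) = 109 \left(-125\right) + \left(\frac{17161}{294491884} - \frac{3 \sqrt{893}}{294491884}\right) = -13625 + \left(\frac{17161}{294491884} - \frac{3 \sqrt{893}}{294491884}\right) = - \frac{4012451902339}{294491884} - \frac{3 \sqrt{893}}{294491884}$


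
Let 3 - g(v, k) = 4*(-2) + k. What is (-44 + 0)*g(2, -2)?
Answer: -572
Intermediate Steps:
g(v, k) = 11 - k (g(v, k) = 3 - (4*(-2) + k) = 3 - (-8 + k) = 3 + (8 - k) = 11 - k)
(-44 + 0)*g(2, -2) = (-44 + 0)*(11 - 1*(-2)) = -44*(11 + 2) = -44*13 = -572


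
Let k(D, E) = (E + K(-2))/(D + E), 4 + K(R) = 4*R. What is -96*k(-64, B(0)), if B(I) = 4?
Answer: -64/5 ≈ -12.800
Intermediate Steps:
K(R) = -4 + 4*R
k(D, E) = (-12 + E)/(D + E) (k(D, E) = (E + (-4 + 4*(-2)))/(D + E) = (E + (-4 - 8))/(D + E) = (E - 12)/(D + E) = (-12 + E)/(D + E))
-96*k(-64, B(0)) = -96*(-12 + 4)/(-64 + 4) = -96*(-8)/(-60) = -(-8)*(-8)/5 = -96*2/15 = -64/5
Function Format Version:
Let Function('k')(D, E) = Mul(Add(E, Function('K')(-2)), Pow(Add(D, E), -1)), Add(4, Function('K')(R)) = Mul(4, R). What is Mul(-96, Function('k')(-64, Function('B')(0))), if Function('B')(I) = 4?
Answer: Rational(-64, 5) ≈ -12.800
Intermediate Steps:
Function('K')(R) = Add(-4, Mul(4, R))
Function('k')(D, E) = Mul(Pow(Add(D, E), -1), Add(-12, E)) (Function('k')(D, E) = Mul(Add(E, Add(-4, Mul(4, -2))), Pow(Add(D, E), -1)) = Mul(Add(E, Add(-4, -8)), Pow(Add(D, E), -1)) = Mul(Add(E, -12), Pow(Add(D, E), -1)) = Mul(Add(-12, E), Pow(Add(D, E), -1)) = Mul(Pow(Add(D, E), -1), Add(-12, E)))
Mul(-96, Function('k')(-64, Function('B')(0))) = Mul(-96, Mul(Pow(Add(-64, 4), -1), Add(-12, 4))) = Mul(-96, Mul(Pow(-60, -1), -8)) = Mul(-96, Mul(Rational(-1, 60), -8)) = Mul(-96, Rational(2, 15)) = Rational(-64, 5)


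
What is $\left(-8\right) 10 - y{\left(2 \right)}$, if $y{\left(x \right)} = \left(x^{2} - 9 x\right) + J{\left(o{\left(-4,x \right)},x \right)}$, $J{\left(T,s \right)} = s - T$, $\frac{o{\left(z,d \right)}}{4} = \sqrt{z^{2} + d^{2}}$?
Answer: $-68 + 8 \sqrt{5} \approx -50.111$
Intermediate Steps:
$o{\left(z,d \right)} = 4 \sqrt{d^{2} + z^{2}}$ ($o{\left(z,d \right)} = 4 \sqrt{z^{2} + d^{2}} = 4 \sqrt{d^{2} + z^{2}}$)
$y{\left(x \right)} = x^{2} - 8 x - 4 \sqrt{16 + x^{2}}$ ($y{\left(x \right)} = \left(x^{2} - 9 x\right) + \left(x - 4 \sqrt{x^{2} + \left(-4\right)^{2}}\right) = \left(x^{2} - 9 x\right) + \left(x - 4 \sqrt{x^{2} + 16}\right) = \left(x^{2} - 9 x\right) + \left(x - 4 \sqrt{16 + x^{2}}\right) = x^{2} - 8 x - 4 \sqrt{16 + x^{2}}$)
$\left(-8\right) 10 - y{\left(2 \right)} = \left(-8\right) 10 - \left(2^{2} - 16 - 4 \sqrt{16 + 2^{2}}\right) = -80 - \left(4 - 16 - 4 \sqrt{16 + 4}\right) = -80 - \left(4 - 16 - 4 \sqrt{20}\right) = -80 - \left(4 - 16 - 4 \cdot 2 \sqrt{5}\right) = -80 - \left(4 - 16 - 8 \sqrt{5}\right) = -80 - \left(-12 - 8 \sqrt{5}\right) = -80 + \left(12 + 8 \sqrt{5}\right) = -68 + 8 \sqrt{5}$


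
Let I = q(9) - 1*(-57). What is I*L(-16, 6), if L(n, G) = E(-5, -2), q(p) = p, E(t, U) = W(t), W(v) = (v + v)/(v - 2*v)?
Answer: -132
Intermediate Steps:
W(v) = -2 (W(v) = (2*v)/((-v)) = (2*v)*(-1/v) = -2)
E(t, U) = -2
L(n, G) = -2
I = 66 (I = 9 - 1*(-57) = 9 + 57 = 66)
I*L(-16, 6) = 66*(-2) = -132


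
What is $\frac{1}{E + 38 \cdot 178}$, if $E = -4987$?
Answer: $\frac{1}{1777} \approx 0.00056275$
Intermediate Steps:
$\frac{1}{E + 38 \cdot 178} = \frac{1}{-4987 + 38 \cdot 178} = \frac{1}{-4987 + 6764} = \frac{1}{1777}$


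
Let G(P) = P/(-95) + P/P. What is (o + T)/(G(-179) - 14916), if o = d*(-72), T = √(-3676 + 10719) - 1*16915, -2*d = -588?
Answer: 3617885/1416746 - 95*√7043/1416746 ≈ 2.5480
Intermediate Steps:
d = 294 (d = -½*(-588) = 294)
G(P) = 1 - P/95 (G(P) = P*(-1/95) + 1 = -P/95 + 1 = 1 - P/95)
T = -16915 + √7043 (T = √7043 - 16915 = -16915 + √7043 ≈ -16831.)
o = -21168 (o = 294*(-72) = -21168)
(o + T)/(G(-179) - 14916) = (-21168 + (-16915 + √7043))/((1 - 1/95*(-179)) - 14916) = (-38083 + √7043)/((1 + 179/95) - 14916) = (-38083 + √7043)/(274/95 - 14916) = (-38083 + √7043)/(-1416746/95) = (-38083 + √7043)*(-95/1416746) = 3617885/1416746 - 95*√7043/1416746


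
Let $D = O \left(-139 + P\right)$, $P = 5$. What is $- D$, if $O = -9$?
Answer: $-1206$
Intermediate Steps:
$D = 1206$ ($D = - 9 \left(-139 + 5\right) = \left(-9\right) \left(-134\right) = 1206$)
$- D = \left(-1\right) 1206 = -1206$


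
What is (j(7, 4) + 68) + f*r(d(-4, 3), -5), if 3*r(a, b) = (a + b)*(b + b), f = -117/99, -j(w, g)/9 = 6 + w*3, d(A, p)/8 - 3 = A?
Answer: -7465/33 ≈ -226.21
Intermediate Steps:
d(A, p) = 24 + 8*A
j(w, g) = -54 - 27*w (j(w, g) = -9*(6 + w*3) = -9*(6 + 3*w) = -54 - 27*w)
f = -13/11 (f = -117*1/99 = -13/11 ≈ -1.1818)
r(a, b) = 2*b*(a + b)/3 (r(a, b) = ((a + b)*(b + b))/3 = ((a + b)*(2*b))/3 = (2*b*(a + b))/3 = 2*b*(a + b)/3)
(j(7, 4) + 68) + f*r(d(-4, 3), -5) = ((-54 - 27*7) + 68) - 26*(-5)*((24 + 8*(-4)) - 5)/33 = ((-54 - 189) + 68) - 26*(-5)*((24 - 32) - 5)/33 = (-243 + 68) - 26*(-5)*(-8 - 5)/33 = -175 - 26*(-5)*(-13)/33 = -175 - 13/11*130/3 = -175 - 1690/33 = -7465/33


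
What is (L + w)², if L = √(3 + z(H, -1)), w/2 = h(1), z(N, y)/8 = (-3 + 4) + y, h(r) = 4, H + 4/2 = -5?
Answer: (8 + √3)² ≈ 94.713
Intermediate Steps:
H = -7 (H = -2 - 5 = -7)
z(N, y) = 8 + 8*y (z(N, y) = 8*((-3 + 4) + y) = 8*(1 + y) = 8 + 8*y)
w = 8 (w = 2*4 = 8)
L = √3 (L = √(3 + (8 + 8*(-1))) = √(3 + (8 - 8)) = √(3 + 0) = √3 ≈ 1.7320)
(L + w)² = (√3 + 8)² = (8 + √3)²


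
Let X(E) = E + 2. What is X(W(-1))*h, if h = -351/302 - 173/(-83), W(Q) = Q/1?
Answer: 23113/25066 ≈ 0.92209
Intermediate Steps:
W(Q) = Q (W(Q) = Q*1 = Q)
X(E) = 2 + E
h = 23113/25066 (h = -351*1/302 - 173*(-1/83) = -351/302 + 173/83 = 23113/25066 ≈ 0.92209)
X(W(-1))*h = (2 - 1)*(23113/25066) = 1*(23113/25066) = 23113/25066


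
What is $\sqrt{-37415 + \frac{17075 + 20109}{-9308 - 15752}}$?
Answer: $\frac{i \sqrt{29971538935}}{895} \approx 193.43 i$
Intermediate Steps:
$\sqrt{-37415 + \frac{17075 + 20109}{-9308 - 15752}} = \sqrt{-37415 + \frac{37184}{-25060}} = \sqrt{-37415 + 37184 \left(- \frac{1}{25060}\right)} = \sqrt{-37415 - \frac{1328}{895}} = \sqrt{- \frac{33487753}{895}} = \frac{i \sqrt{29971538935}}{895}$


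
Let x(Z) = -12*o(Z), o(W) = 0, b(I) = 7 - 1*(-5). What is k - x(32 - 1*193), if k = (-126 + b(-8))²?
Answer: 12996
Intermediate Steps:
b(I) = 12 (b(I) = 7 + 5 = 12)
x(Z) = 0 (x(Z) = -12*0 = 0)
k = 12996 (k = (-126 + 12)² = (-114)² = 12996)
k - x(32 - 1*193) = 12996 - 1*0 = 12996 + 0 = 12996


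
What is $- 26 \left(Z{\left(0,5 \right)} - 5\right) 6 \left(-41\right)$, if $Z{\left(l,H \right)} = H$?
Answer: $0$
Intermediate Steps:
$- 26 \left(Z{\left(0,5 \right)} - 5\right) 6 \left(-41\right) = - 26 \left(5 - 5\right) 6 \left(-41\right) = - 26 \cdot 0 \cdot 6 \left(-41\right) = \left(-26\right) 0 \left(-41\right) = 0 \left(-41\right) = 0$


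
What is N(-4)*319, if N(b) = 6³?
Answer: 68904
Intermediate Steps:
N(b) = 216
N(-4)*319 = 216*319 = 68904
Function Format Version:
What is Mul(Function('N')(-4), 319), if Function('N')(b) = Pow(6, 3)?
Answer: 68904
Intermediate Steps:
Function('N')(b) = 216
Mul(Function('N')(-4), 319) = Mul(216, 319) = 68904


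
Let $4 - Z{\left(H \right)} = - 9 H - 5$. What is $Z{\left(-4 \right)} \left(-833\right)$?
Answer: $22491$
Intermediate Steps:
$Z{\left(H \right)} = 9 + 9 H$ ($Z{\left(H \right)} = 4 - \left(- 9 H - 5\right) = 4 - \left(-5 - 9 H\right) = 4 + \left(5 + 9 H\right) = 9 + 9 H$)
$Z{\left(-4 \right)} \left(-833\right) = \left(9 + 9 \left(-4\right)\right) \left(-833\right) = \left(9 - 36\right) \left(-833\right) = \left(-27\right) \left(-833\right) = 22491$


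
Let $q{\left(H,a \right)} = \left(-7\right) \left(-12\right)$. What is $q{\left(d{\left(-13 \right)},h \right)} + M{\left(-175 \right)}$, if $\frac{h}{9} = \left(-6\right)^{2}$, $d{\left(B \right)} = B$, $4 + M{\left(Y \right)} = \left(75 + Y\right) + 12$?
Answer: $-8$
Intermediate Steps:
$M{\left(Y \right)} = 83 + Y$ ($M{\left(Y \right)} = -4 + \left(\left(75 + Y\right) + 12\right) = -4 + \left(87 + Y\right) = 83 + Y$)
$h = 324$ ($h = 9 \left(-6\right)^{2} = 9 \cdot 36 = 324$)
$q{\left(H,a \right)} = 84$
$q{\left(d{\left(-13 \right)},h \right)} + M{\left(-175 \right)} = 84 + \left(83 - 175\right) = 84 - 92 = -8$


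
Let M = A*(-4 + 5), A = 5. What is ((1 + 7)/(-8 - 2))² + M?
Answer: 141/25 ≈ 5.6400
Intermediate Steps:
M = 5 (M = 5*(-4 + 5) = 5*1 = 5)
((1 + 7)/(-8 - 2))² + M = ((1 + 7)/(-8 - 2))² + 5 = (8/(-10))² + 5 = (8*(-⅒))² + 5 = (-⅘)² + 5 = 16/25 + 5 = 141/25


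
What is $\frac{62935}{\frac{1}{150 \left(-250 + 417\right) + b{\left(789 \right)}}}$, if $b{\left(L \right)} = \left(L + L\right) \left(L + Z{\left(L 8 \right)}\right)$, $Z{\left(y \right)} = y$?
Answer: $706786986180$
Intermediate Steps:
$b{\left(L \right)} = 18 L^{2}$ ($b{\left(L \right)} = \left(L + L\right) \left(L + L 8\right) = 2 L \left(L + 8 L\right) = 2 L 9 L = 18 L^{2}$)
$\frac{62935}{\frac{1}{150 \left(-250 + 417\right) + b{\left(789 \right)}}} = \frac{62935}{\frac{1}{150 \left(-250 + 417\right) + 18 \cdot 789^{2}}} = \frac{62935}{\frac{1}{150 \cdot 167 + 18 \cdot 622521}} = \frac{62935}{\frac{1}{25050 + 11205378}} = \frac{62935}{\frac{1}{11230428}} = 62935 \frac{1}{\frac{1}{11230428}} = 62935 \cdot 11230428 = 706786986180$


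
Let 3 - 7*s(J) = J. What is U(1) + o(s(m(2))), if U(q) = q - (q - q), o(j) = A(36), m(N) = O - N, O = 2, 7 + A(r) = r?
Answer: 30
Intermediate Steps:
A(r) = -7 + r
m(N) = 2 - N
s(J) = 3/7 - J/7
o(j) = 29 (o(j) = -7 + 36 = 29)
U(q) = q (U(q) = q - 1*0 = q + 0 = q)
U(1) + o(s(m(2))) = 1 + 29 = 30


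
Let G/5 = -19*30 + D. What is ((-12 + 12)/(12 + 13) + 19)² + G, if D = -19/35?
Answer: -17442/7 ≈ -2491.7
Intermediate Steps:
D = -19/35 (D = -19*1/35 = -19/35 ≈ -0.54286)
G = -19969/7 (G = 5*(-19*30 - 19/35) = 5*(-570 - 19/35) = 5*(-19969/35) = -19969/7 ≈ -2852.7)
((-12 + 12)/(12 + 13) + 19)² + G = ((-12 + 12)/(12 + 13) + 19)² - 19969/7 = (0/25 + 19)² - 19969/7 = (0*(1/25) + 19)² - 19969/7 = (0 + 19)² - 19969/7 = 19² - 19969/7 = 361 - 19969/7 = -17442/7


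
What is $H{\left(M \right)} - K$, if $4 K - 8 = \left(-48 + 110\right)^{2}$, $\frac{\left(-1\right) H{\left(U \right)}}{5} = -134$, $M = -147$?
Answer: $-293$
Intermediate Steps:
$H{\left(U \right)} = 670$ ($H{\left(U \right)} = \left(-5\right) \left(-134\right) = 670$)
$K = 963$ ($K = 2 + \frac{\left(-48 + 110\right)^{2}}{4} = 2 + \frac{62^{2}}{4} = 2 + \frac{1}{4} \cdot 3844 = 2 + 961 = 963$)
$H{\left(M \right)} - K = 670 - 963 = -293$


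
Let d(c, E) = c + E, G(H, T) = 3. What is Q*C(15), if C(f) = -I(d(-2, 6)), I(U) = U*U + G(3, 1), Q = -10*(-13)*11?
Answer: -27170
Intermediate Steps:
d(c, E) = E + c
Q = 1430 (Q = 130*11 = 1430)
I(U) = 3 + U² (I(U) = U*U + 3 = U² + 3 = 3 + U²)
C(f) = -19 (C(f) = -(3 + (6 - 2)²) = -(3 + 4²) = -(3 + 16) = -1*19 = -19)
Q*C(15) = 1430*(-19) = -27170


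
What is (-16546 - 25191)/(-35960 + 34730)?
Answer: 41737/1230 ≈ 33.932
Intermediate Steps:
(-16546 - 25191)/(-35960 + 34730) = -41737/(-1230) = -41737*(-1/1230) = 41737/1230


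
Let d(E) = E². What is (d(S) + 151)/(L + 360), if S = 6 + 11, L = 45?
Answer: 88/81 ≈ 1.0864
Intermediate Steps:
S = 17
(d(S) + 151)/(L + 360) = (17² + 151)/(45 + 360) = (289 + 151)/405 = 440*(1/405) = 88/81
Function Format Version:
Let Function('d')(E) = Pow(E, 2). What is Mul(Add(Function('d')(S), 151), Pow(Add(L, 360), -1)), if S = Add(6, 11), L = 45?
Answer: Rational(88, 81) ≈ 1.0864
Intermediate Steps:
S = 17
Mul(Add(Function('d')(S), 151), Pow(Add(L, 360), -1)) = Mul(Add(Pow(17, 2), 151), Pow(Add(45, 360), -1)) = Mul(Add(289, 151), Pow(405, -1)) = Mul(440, Rational(1, 405)) = Rational(88, 81)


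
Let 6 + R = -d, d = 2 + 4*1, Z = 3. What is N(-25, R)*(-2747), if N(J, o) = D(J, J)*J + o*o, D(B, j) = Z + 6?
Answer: 222507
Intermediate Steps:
d = 6 (d = 2 + 4 = 6)
D(B, j) = 9 (D(B, j) = 3 + 6 = 9)
R = -12 (R = -6 - 1*6 = -6 - 6 = -12)
N(J, o) = o**2 + 9*J (N(J, o) = 9*J + o*o = 9*J + o**2 = o**2 + 9*J)
N(-25, R)*(-2747) = ((-12)**2 + 9*(-25))*(-2747) = (144 - 225)*(-2747) = -81*(-2747) = 222507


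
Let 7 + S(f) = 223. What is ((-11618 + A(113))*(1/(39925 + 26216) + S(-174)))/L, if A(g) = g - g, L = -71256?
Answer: 82990028713/2356471548 ≈ 35.218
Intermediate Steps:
S(f) = 216 (S(f) = -7 + 223 = 216)
A(g) = 0
((-11618 + A(113))*(1/(39925 + 26216) + S(-174)))/L = ((-11618 + 0)*(1/(39925 + 26216) + 216))/(-71256) = -11618*(1/66141 + 216)*(-1/71256) = -11618*14286457/66141*(-1/71256) = -165980057426/66141*(-1/71256) = 82990028713/2356471548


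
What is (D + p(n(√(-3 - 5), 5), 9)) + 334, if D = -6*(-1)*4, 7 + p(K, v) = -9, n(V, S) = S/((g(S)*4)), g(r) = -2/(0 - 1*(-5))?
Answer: 342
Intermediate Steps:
g(r) = -⅖ (g(r) = -2/(0 + 5) = -2/5 = -2*⅕ = -⅖)
n(V, S) = -5*S/8 (n(V, S) = S/((-⅖*4)) = S/(-8/5) = S*(-5/8) = -5*S/8)
p(K, v) = -16 (p(K, v) = -7 - 9 = -16)
D = 24 (D = 6*4 = 24)
(D + p(n(√(-3 - 5), 5), 9)) + 334 = (24 - 16) + 334 = 8 + 334 = 342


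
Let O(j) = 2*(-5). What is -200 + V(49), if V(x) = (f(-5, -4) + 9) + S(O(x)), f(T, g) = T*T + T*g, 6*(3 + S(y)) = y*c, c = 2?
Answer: -457/3 ≈ -152.33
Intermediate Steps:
O(j) = -10
S(y) = -3 + y/3 (S(y) = -3 + (y*2)/6 = -3 + (2*y)/6 = -3 + y/3)
f(T, g) = T**2 + T*g
V(x) = 143/3 (V(x) = (-5*(-5 - 4) + 9) + (-3 + (1/3)*(-10)) = (-5*(-9) + 9) + (-3 - 10/3) = (45 + 9) - 19/3 = 54 - 19/3 = 143/3)
-200 + V(49) = -200 + 143/3 = -457/3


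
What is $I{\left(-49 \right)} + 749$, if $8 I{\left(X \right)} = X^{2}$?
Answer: $\frac{8393}{8} \approx 1049.1$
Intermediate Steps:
$I{\left(X \right)} = \frac{X^{2}}{8}$
$I{\left(-49 \right)} + 749 = \frac{\left(-49\right)^{2}}{8} + 749 = \frac{1}{8} \cdot 2401 + 749 = \frac{2401}{8} + 749 = \frac{8393}{8}$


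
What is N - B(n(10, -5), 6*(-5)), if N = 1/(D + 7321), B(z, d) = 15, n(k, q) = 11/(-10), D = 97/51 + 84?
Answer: -5666229/377752 ≈ -15.000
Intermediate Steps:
D = 4381/51 (D = 97*(1/51) + 84 = 97/51 + 84 = 4381/51 ≈ 85.902)
n(k, q) = -11/10 (n(k, q) = 11*(-⅒) = -11/10)
N = 51/377752 (N = 1/(4381/51 + 7321) = 1/(377752/51) = 51/377752 ≈ 0.00013501)
N - B(n(10, -5), 6*(-5)) = 51/377752 - 1*15 = 51/377752 - 15 = -5666229/377752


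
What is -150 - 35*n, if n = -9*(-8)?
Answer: -2670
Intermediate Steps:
n = 72
-150 - 35*n = -150 - 35*72 = -150 - 2520 = -2670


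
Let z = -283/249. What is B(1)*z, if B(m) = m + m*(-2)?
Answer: 283/249 ≈ 1.1365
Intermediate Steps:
z = -283/249 (z = -283*1/249 = -283/249 ≈ -1.1365)
B(m) = -m (B(m) = m - 2*m = -m)
B(1)*z = -1*1*(-283/249) = -1*(-283/249) = 283/249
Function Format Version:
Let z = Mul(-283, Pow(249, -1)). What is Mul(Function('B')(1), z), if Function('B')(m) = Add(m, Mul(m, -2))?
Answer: Rational(283, 249) ≈ 1.1365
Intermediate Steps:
z = Rational(-283, 249) (z = Mul(-283, Rational(1, 249)) = Rational(-283, 249) ≈ -1.1365)
Function('B')(m) = Mul(-1, m) (Function('B')(m) = Add(m, Mul(-2, m)) = Mul(-1, m))
Mul(Function('B')(1), z) = Mul(Mul(-1, 1), Rational(-283, 249)) = Mul(-1, Rational(-283, 249)) = Rational(283, 249)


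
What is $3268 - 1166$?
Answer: $2102$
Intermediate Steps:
$3268 - 1166 = 2102$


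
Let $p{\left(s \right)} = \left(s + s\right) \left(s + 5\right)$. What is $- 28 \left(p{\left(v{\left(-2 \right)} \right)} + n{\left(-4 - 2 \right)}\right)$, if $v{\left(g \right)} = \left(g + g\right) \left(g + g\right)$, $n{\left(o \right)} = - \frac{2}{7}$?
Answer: $-18808$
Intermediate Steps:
$n{\left(o \right)} = - \frac{2}{7}$ ($n{\left(o \right)} = \left(-2\right) \frac{1}{7} = - \frac{2}{7}$)
$v{\left(g \right)} = 4 g^{2}$ ($v{\left(g \right)} = 2 g 2 g = 4 g^{2}$)
$p{\left(s \right)} = 2 s \left(5 + s\right)$
$- 28 \left(p{\left(v{\left(-2 \right)} \right)} + n{\left(-4 - 2 \right)}\right) = - 28 \left(2 \cdot 4 \left(-2\right)^{2} \left(5 + 4 \left(-2\right)^{2}\right) - \frac{2}{7}\right) = - 28 \left(2 \cdot 4 \cdot 4 \left(5 + 4 \cdot 4\right) - \frac{2}{7}\right) = - 28 \left(2 \cdot 16 \left(5 + 16\right) - \frac{2}{7}\right) = - 28 \left(2 \cdot 16 \cdot 21 - \frac{2}{7}\right) = - 28 \left(672 - \frac{2}{7}\right) = \left(-28\right) \frac{4702}{7} = -18808$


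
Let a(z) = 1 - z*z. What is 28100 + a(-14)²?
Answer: 66125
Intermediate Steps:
a(z) = 1 - z²
28100 + a(-14)² = 28100 + (1 - 1*(-14)²)² = 28100 + (1 - 1*196)² = 28100 + (1 - 196)² = 28100 + (-195)² = 28100 + 38025 = 66125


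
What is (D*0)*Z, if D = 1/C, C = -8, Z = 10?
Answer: 0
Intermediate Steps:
D = -⅛ (D = 1/(-8) = -⅛ ≈ -0.12500)
(D*0)*Z = -⅛*0*10 = 0*10 = 0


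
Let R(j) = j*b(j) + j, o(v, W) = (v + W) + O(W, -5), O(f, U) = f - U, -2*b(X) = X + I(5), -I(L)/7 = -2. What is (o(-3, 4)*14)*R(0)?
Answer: 0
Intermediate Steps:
I(L) = 14 (I(L) = -7*(-2) = 14)
b(X) = -7 - X/2 (b(X) = -(X + 14)/2 = -(14 + X)/2 = -7 - X/2)
o(v, W) = 5 + v + 2*W (o(v, W) = (v + W) + (W - 1*(-5)) = (W + v) + (W + 5) = (W + v) + (5 + W) = 5 + v + 2*W)
R(j) = j + j*(-7 - j/2) (R(j) = j*(-7 - j/2) + j = j + j*(-7 - j/2))
(o(-3, 4)*14)*R(0) = ((5 - 3 + 2*4)*14)*(-½*0*(12 + 0)) = ((5 - 3 + 8)*14)*(-½*0*12) = (10*14)*0 = 140*0 = 0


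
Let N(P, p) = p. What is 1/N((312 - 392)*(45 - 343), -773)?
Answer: -1/773 ≈ -0.0012937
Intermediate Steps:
1/N((312 - 392)*(45 - 343), -773) = 1/(-773) = -1/773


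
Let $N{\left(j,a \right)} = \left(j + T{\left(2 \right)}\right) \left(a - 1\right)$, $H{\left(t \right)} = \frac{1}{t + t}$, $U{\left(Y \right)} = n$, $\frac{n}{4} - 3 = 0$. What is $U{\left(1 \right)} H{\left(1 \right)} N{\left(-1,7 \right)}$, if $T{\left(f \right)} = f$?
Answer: $36$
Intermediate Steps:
$n = 12$ ($n = 12 + 4 \cdot 0 = 12 + 0 = 12$)
$U{\left(Y \right)} = 12$
$H{\left(t \right)} = \frac{1}{2 t}$
$N{\left(j,a \right)} = \left(-1 + a\right) \left(2 + j\right)$ ($N{\left(j,a \right)} = \left(j + 2\right) \left(a - 1\right) = \left(2 + j\right) \left(-1 + a\right) = \left(-1 + a\right) \left(2 + j\right)$)
$U{\left(1 \right)} H{\left(1 \right)} N{\left(-1,7 \right)} = 12 \frac{1}{2 \cdot 1} \left(-2 - -1 + 2 \cdot 7 + 7 \left(-1\right)\right) = 12 \cdot \frac{1}{2} \cdot 1 \left(-2 + 1 + 14 - 7\right) = 12 \cdot \frac{1}{2} \cdot 6 = 6 \cdot 6 = 36$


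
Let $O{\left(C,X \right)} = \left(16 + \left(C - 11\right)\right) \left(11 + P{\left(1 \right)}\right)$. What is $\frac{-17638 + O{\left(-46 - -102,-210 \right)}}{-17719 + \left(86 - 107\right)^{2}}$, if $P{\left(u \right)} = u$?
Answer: $\frac{8453}{8639} \approx 0.97847$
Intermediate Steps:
$O{\left(C,X \right)} = 60 + 12 C$ ($O{\left(C,X \right)} = \left(16 + \left(C - 11\right)\right) \left(11 + 1\right) = \left(16 + \left(-11 + C\right)\right) 12 = \left(5 + C\right) 12 = 60 + 12 C$)
$\frac{-17638 + O{\left(-46 - -102,-210 \right)}}{-17719 + \left(86 - 107\right)^{2}} = \frac{-17638 + \left(60 + 12 \left(-46 - -102\right)\right)}{-17719 + \left(86 - 107\right)^{2}} = \frac{-17638 + \left(60 + 12 \left(-46 + 102\right)\right)}{-17719 + \left(-21\right)^{2}} = \frac{-17638 + \left(60 + 12 \cdot 56\right)}{-17719 + 441} = \frac{-17638 + \left(60 + 672\right)}{-17278} = \left(-17638 + 732\right) \left(- \frac{1}{17278}\right) = \left(-16906\right) \left(- \frac{1}{17278}\right) = \frac{8453}{8639}$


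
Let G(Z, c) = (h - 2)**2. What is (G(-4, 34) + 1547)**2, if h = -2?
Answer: 2442969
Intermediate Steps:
G(Z, c) = 16 (G(Z, c) = (-2 - 2)**2 = (-4)**2 = 16)
(G(-4, 34) + 1547)**2 = (16 + 1547)**2 = 1563**2 = 2442969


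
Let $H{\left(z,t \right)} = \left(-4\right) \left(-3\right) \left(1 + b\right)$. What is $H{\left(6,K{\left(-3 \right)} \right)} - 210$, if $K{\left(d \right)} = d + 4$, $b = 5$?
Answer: $-138$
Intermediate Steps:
$K{\left(d \right)} = 4 + d$
$H{\left(z,t \right)} = 72$ ($H{\left(z,t \right)} = \left(-4\right) \left(-3\right) \left(1 + 5\right) = 12 \cdot 6 = 72$)
$H{\left(6,K{\left(-3 \right)} \right)} - 210 = 72 - 210 = -138$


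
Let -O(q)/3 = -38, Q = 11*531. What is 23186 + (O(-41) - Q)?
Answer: 17459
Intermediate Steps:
Q = 5841
O(q) = 114 (O(q) = -3*(-38) = 114)
23186 + (O(-41) - Q) = 23186 + (114 - 1*5841) = 23186 + (114 - 5841) = 23186 - 5727 = 17459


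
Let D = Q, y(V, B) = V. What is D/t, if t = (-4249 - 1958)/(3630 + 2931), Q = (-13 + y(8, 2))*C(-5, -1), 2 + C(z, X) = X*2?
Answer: -43740/2069 ≈ -21.141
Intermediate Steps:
C(z, X) = -2 + 2*X (C(z, X) = -2 + X*2 = -2 + 2*X)
Q = 20 (Q = (-13 + 8)*(-2 + 2*(-1)) = -5*(-2 - 2) = -5*(-4) = 20)
D = 20
t = -2069/2187 (t = -6207/6561 = -6207*1/6561 = -2069/2187 ≈ -0.94604)
D/t = 20/(-2069/2187) = 20*(-2187/2069) = -43740/2069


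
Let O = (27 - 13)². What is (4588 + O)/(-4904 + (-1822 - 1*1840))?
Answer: -2392/4283 ≈ -0.55849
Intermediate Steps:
O = 196 (O = 14² = 196)
(4588 + O)/(-4904 + (-1822 - 1*1840)) = (4588 + 196)/(-4904 + (-1822 - 1*1840)) = 4784/(-4904 + (-1822 - 1840)) = 4784/(-4904 - 3662) = 4784/(-8566) = 4784*(-1/8566) = -2392/4283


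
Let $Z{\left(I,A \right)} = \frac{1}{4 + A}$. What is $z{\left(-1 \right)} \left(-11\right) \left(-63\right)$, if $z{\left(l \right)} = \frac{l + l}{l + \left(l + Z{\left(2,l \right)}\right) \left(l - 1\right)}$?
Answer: $-4158$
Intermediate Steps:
$z{\left(l \right)} = \frac{2 l}{l + \left(-1 + l\right) \left(l + \frac{1}{4 + l}\right)}$ ($z{\left(l \right)} = \frac{l + l}{l + \left(l + \frac{1}{4 + l}\right) \left(l - 1\right)} = \frac{2 l}{l + \left(l + \frac{1}{4 + l}\right) \left(-1 + l\right)} = \frac{2 l}{l + \left(-1 + l\right) \left(l + \frac{1}{4 + l}\right)}$)
$z{\left(-1 \right)} \left(-11\right) \left(-63\right) = 2 \left(-1\right) \frac{1}{-1 - 1 + \left(-1\right)^{2} \left(4 - 1\right)} \left(4 - 1\right) \left(-11\right) \left(-63\right) = 2 \left(-1\right) \frac{1}{-1 - 1 + 1 \cdot 3} \cdot 3 \left(-11\right) \left(-63\right) = 2 \left(-1\right) \frac{1}{-1 - 1 + 3} \cdot 3 \left(-11\right) \left(-63\right) = 2 \left(-1\right) 1^{-1} \cdot 3 \left(-11\right) \left(-63\right) = 2 \left(-1\right) 1 \cdot 3 \left(-11\right) \left(-63\right) = \left(-6\right) \left(-11\right) \left(-63\right) = 66 \left(-63\right) = -4158$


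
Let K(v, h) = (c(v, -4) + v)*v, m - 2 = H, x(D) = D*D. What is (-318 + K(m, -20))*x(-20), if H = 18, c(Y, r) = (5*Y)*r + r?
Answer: -3199200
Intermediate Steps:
c(Y, r) = r + 5*Y*r (c(Y, r) = 5*Y*r + r = r + 5*Y*r)
x(D) = D²
m = 20 (m = 2 + 18 = 20)
K(v, h) = v*(-4 - 19*v) (K(v, h) = (-4*(1 + 5*v) + v)*v = ((-4 - 20*v) + v)*v = (-4 - 19*v)*v = v*(-4 - 19*v))
(-318 + K(m, -20))*x(-20) = (-318 + 20*(-4 - 19*20))*(-20)² = (-318 + 20*(-4 - 380))*400 = (-318 + 20*(-384))*400 = (-318 - 7680)*400 = -7998*400 = -3199200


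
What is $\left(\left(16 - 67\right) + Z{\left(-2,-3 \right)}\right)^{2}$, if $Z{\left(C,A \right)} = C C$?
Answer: $2209$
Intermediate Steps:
$Z{\left(C,A \right)} = C^{2}$
$\left(\left(16 - 67\right) + Z{\left(-2,-3 \right)}\right)^{2} = \left(\left(16 - 67\right) + \left(-2\right)^{2}\right)^{2} = \left(\left(16 - 67\right) + 4\right)^{2} = \left(-51 + 4\right)^{2} = \left(-47\right)^{2} = 2209$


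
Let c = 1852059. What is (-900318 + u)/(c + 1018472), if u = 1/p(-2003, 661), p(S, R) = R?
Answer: -595110197/1897420991 ≈ -0.31364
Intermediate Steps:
u = 1/661 ≈ 0.0015129
(-900318 + u)/(c + 1018472) = (-900318 + 1/661)/(1852059 + 1018472) = -595110197/661/2870531 = -595110197/661*1/2870531 = -595110197/1897420991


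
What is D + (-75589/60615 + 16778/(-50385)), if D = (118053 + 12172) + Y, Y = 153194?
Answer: 57705426275566/203605785 ≈ 2.8342e+5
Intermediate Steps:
D = 283419 (D = (118053 + 12172) + 153194 = 130225 + 153194 = 283419)
D + (-75589/60615 + 16778/(-50385)) = 283419 + (-75589/60615 + 16778/(-50385)) = 283419 + (-75589*1/60615 + 16778*(-1/50385)) = 283419 + (-75589/60615 - 16778/50385) = 283419 - 321703349/203605785 = 57705426275566/203605785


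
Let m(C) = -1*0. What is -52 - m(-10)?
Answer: -52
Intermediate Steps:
m(C) = 0
-52 - m(-10) = -52 - 1*0 = -52 + 0 = -52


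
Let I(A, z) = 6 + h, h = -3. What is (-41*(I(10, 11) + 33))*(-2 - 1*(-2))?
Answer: 0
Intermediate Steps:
I(A, z) = 3 (I(A, z) = 6 - 3 = 3)
(-41*(I(10, 11) + 33))*(-2 - 1*(-2)) = (-41*(3 + 33))*(-2 - 1*(-2)) = (-41*36)*(-2 + 2) = -1476*0 = 0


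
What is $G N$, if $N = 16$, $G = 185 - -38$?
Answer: $3568$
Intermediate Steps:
$G = 223$ ($G = 185 + 38 = 223$)
$G N = 223 \cdot 16 = 3568$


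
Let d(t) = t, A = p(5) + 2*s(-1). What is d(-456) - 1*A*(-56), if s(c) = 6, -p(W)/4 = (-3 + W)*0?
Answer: 216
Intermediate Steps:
p(W) = 0 (p(W) = -4*(-3 + W)*0 = -4*0 = 0)
A = 12 (A = 0 + 2*6 = 0 + 12 = 12)
d(-456) - 1*A*(-56) = -456 - 1*12*(-56) = -456 - 12*(-56) = -456 - 1*(-672) = -456 + 672 = 216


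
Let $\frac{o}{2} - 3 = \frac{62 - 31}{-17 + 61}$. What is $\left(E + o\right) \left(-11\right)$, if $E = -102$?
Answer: $\frac{2081}{2} \approx 1040.5$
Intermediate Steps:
$o = \frac{163}{22}$ ($o = 6 + 2 \frac{62 - 31}{-17 + 61} = 6 + 2 \cdot \frac{31}{44} = 6 + \frac{31}{22} = \frac{163}{22} \approx 7.4091$)
$\left(E + o\right) \left(-11\right) = \left(-102 + \frac{163}{22}\right) \left(-11\right) = \left(- \frac{2081}{22}\right) \left(-11\right) = \frac{2081}{2}$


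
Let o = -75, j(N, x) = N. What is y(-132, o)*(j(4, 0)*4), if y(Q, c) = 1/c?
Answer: -16/75 ≈ -0.21333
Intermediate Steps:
y(-132, o)*(j(4, 0)*4) = (4*4)/(-75) = -1/75*16 = -16/75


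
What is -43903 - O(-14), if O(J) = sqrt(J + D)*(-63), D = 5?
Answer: -43903 + 189*I ≈ -43903.0 + 189.0*I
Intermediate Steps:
O(J) = -63*sqrt(5 + J) (O(J) = sqrt(J + 5)*(-63) = sqrt(5 + J)*(-63) = -63*sqrt(5 + J))
-43903 - O(-14) = -43903 - (-63)*sqrt(5 - 14) = -43903 - (-63)*sqrt(-9) = -43903 - (-63)*3*I = -43903 - (-189)*I = -43903 + 189*I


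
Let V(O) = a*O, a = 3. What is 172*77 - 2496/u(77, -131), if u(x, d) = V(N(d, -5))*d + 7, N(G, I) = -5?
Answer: 6528668/493 ≈ 13243.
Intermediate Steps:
V(O) = 3*O
u(x, d) = 7 - 15*d (u(x, d) = (3*(-5))*d + 7 = -15*d + 7 = 7 - 15*d)
172*77 - 2496/u(77, -131) = 172*77 - 2496/(7 - 15*(-131)) = 13244 - 2496/(7 + 1965) = 13244 - 2496/1972 = 13244 - 2496*1/1972 = 13244 - 624/493 = 6528668/493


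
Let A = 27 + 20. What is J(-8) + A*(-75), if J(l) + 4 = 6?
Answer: -3523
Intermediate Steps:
A = 47
J(l) = 2 (J(l) = -4 + 6 = 2)
J(-8) + A*(-75) = 2 + 47*(-75) = 2 - 3525 = -3523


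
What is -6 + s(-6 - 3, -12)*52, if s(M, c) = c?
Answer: -630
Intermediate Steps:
-6 + s(-6 - 3, -12)*52 = -6 - 12*52 = -6 - 624 = -630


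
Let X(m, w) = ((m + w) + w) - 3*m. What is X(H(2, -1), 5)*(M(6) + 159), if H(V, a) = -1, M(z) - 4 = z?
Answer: 2028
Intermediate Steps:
M(z) = 4 + z
X(m, w) = -2*m + 2*w (X(m, w) = (m + 2*w) - 3*m = -2*m + 2*w)
X(H(2, -1), 5)*(M(6) + 159) = (-2*(-1) + 2*5)*((4 + 6) + 159) = (2 + 10)*(10 + 159) = 12*169 = 2028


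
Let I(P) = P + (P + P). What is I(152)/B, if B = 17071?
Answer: 456/17071 ≈ 0.026712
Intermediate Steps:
I(P) = 3*P (I(P) = P + 2*P = 3*P)
I(152)/B = (3*152)/17071 = 456*(1/17071) = 456/17071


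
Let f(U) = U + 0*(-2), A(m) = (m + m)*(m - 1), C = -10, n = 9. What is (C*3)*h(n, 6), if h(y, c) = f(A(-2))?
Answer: -360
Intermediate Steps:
A(m) = 2*m*(-1 + m) (A(m) = (2*m)*(-1 + m) = 2*m*(-1 + m))
f(U) = U (f(U) = U + 0 = U)
h(y, c) = 12 (h(y, c) = 2*(-2)*(-1 - 2) = 2*(-2)*(-3) = 12)
(C*3)*h(n, 6) = -10*3*12 = -30*12 = -360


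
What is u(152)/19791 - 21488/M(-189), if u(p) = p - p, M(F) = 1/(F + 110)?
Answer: 1697552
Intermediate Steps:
M(F) = 1/(110 + F)
u(p) = 0
u(152)/19791 - 21488/M(-189) = 0/19791 - 21488/(1/(110 - 189)) = 0*(1/19791) - 21488/(1/(-79)) = 0 - 21488/(-1/79) = 0 - 21488*(-79) = 0 + 1697552 = 1697552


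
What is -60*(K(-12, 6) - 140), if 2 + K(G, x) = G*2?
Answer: 9960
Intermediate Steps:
K(G, x) = -2 + 2*G (K(G, x) = -2 + G*2 = -2 + 2*G)
-60*(K(-12, 6) - 140) = -60*((-2 + 2*(-12)) - 140) = -60*((-2 - 24) - 140) = -60*(-26 - 140) = -60*(-166) = 9960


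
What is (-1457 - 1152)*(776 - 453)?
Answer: -842707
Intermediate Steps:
(-1457 - 1152)*(776 - 453) = -2609*323 = -842707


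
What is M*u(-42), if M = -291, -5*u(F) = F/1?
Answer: -12222/5 ≈ -2444.4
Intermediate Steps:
u(F) = -F/5 (u(F) = -F/(5*1) = -F/5)
M*u(-42) = -(-291)*(-42)/5 = -291*42/5 = -12222/5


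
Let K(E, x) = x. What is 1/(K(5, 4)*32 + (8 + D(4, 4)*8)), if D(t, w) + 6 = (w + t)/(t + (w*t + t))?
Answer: 3/272 ≈ 0.011029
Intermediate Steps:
D(t, w) = -6 + (t + w)/(2*t + t*w) (D(t, w) = -6 + (w + t)/(t + (w*t + t)) = -6 + (t + w)/(t + (t*w + t)) = -6 + (t + w)/(t + (t + t*w)) = -6 + (t + w)/(2*t + t*w))
1/(K(5, 4)*32 + (8 + D(4, 4)*8)) = 1/(4*32 + (8 + ((4 - 11*4 - 6*4*4)/(4*(2 + 4)))*8)) = 1/(128 + (8 + ((1/4)*(4 - 44 - 96)/6)*8)) = 1/(128 + (8 + ((1/4)*(1/6)*(-136))*8)) = 1/(128 + (8 - 17/3*8)) = 1/(128 + (8 - 136/3)) = 1/(128 - 112/3) = 1/(272/3) = 3/272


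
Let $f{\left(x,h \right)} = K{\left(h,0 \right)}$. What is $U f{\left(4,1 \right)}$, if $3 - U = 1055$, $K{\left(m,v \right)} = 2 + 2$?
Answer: $-4208$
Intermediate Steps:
$K{\left(m,v \right)} = 4$
$f{\left(x,h \right)} = 4$
$U = -1052$ ($U = 3 - 1055 = -1052$)
$U f{\left(4,1 \right)} = \left(-1052\right) 4 = -4208$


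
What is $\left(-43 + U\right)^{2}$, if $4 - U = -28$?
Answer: $121$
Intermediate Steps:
$U = 32$ ($U = 4 - -28 = 4 + 28 = 32$)
$\left(-43 + U\right)^{2} = \left(-43 + 32\right)^{2} = \left(-11\right)^{2} = 121$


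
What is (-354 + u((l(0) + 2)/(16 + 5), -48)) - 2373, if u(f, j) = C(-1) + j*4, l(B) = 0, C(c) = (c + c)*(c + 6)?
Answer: -2929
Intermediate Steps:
C(c) = 2*c*(6 + c) (C(c) = (2*c)*(6 + c) = 2*c*(6 + c))
u(f, j) = -10 + 4*j (u(f, j) = 2*(-1)*(6 - 1) + j*4 = 2*(-1)*5 + 4*j = -10 + 4*j)
(-354 + u((l(0) + 2)/(16 + 5), -48)) - 2373 = (-354 + (-10 + 4*(-48))) - 2373 = (-354 + (-10 - 192)) - 2373 = (-354 - 202) - 2373 = -556 - 2373 = -2929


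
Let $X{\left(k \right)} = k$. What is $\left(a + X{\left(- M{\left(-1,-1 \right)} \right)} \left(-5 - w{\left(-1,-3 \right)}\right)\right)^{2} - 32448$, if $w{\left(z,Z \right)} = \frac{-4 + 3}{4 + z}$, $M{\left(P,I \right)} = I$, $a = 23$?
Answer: $- \frac{289007}{9} \approx -32112.0$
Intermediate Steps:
$w{\left(z,Z \right)} = - \frac{1}{4 + z}$
$\left(a + X{\left(- M{\left(-1,-1 \right)} \right)} \left(-5 - w{\left(-1,-3 \right)}\right)\right)^{2} - 32448 = \left(23 + \left(-1\right) \left(-1\right) \left(-5 - - \frac{1}{4 - 1}\right)\right)^{2} - 32448 = \left(23 + 1 \left(-5 - - \frac{1}{3}\right)\right)^{2} - 32448 = \left(23 + 1 \left(-5 + \frac{1}{3}\right)\right)^{2} - 32448 = \left(23 + 1 \left(- \frac{14}{3}\right)\right)^{2} - 32448 = \left(23 - \frac{14}{3}\right)^{2} - 32448 = \left(\frac{55}{3}\right)^{2} - 32448 = \frac{3025}{9} - 32448 = - \frac{289007}{9}$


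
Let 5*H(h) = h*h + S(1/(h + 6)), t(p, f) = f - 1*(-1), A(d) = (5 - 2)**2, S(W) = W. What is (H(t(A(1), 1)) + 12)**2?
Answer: 263169/1600 ≈ 164.48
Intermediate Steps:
A(d) = 9 (A(d) = 3**2 = 9)
t(p, f) = 1 + f (t(p, f) = f + 1 = 1 + f)
H(h) = h**2/5 + 1/(5*(6 + h)) (H(h) = (h*h + 1/(h + 6))/5 = (h**2 + 1/(6 + h))/5 = h**2/5 + 1/(5*(6 + h)))
(H(t(A(1), 1)) + 12)**2 = ((1 + (1 + 1)**2*(6 + (1 + 1)))/(5*(6 + (1 + 1))) + 12)**2 = ((1 + 2**2*(6 + 2))/(5*(6 + 2)) + 12)**2 = ((1/5)*(1 + 4*8)/8 + 12)**2 = ((1/5)*(1/8)*(1 + 32) + 12)**2 = ((1/5)*(1/8)*33 + 12)**2 = (33/40 + 12)**2 = (513/40)**2 = 263169/1600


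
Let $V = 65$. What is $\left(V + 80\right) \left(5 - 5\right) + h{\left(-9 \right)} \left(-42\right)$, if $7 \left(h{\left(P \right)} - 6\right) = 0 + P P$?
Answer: $-738$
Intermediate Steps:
$h{\left(P \right)} = 6 + \frac{P^{2}}{7}$ ($h{\left(P \right)} = 6 + \frac{0 + P P}{7} = 6 + \frac{0 + P^{2}}{7} = 6 + \frac{P^{2}}{7}$)
$\left(V + 80\right) \left(5 - 5\right) + h{\left(-9 \right)} \left(-42\right) = \left(65 + 80\right) \left(5 - 5\right) + \left(6 + \frac{\left(-9\right)^{2}}{7}\right) \left(-42\right) = 145 \cdot 0 + \left(6 + \frac{1}{7} \cdot 81\right) \left(-42\right) = 0 + \left(6 + \frac{81}{7}\right) \left(-42\right) = 0 + \frac{123}{7} \left(-42\right) = 0 - 738 = -738$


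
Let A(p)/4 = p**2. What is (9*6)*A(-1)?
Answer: 216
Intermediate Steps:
A(p) = 4*p**2
(9*6)*A(-1) = (9*6)*(4*(-1)**2) = 54*(4*1) = 54*4 = 216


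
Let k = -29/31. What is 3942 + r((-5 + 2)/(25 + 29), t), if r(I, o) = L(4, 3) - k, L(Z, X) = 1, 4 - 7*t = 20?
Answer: 122262/31 ≈ 3943.9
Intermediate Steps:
t = -16/7 (t = 4/7 - 1/7*20 = 4/7 - 20/7 = -16/7 ≈ -2.2857)
k = -29/31 (k = -29*1/31 = -29/31 ≈ -0.93548)
r(I, o) = 60/31 (r(I, o) = 1 - 1*(-29/31) = 1 + 29/31 = 60/31)
3942 + r((-5 + 2)/(25 + 29), t) = 3942 + 60/31 = 122262/31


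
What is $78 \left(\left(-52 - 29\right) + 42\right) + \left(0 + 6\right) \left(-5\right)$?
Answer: $-3072$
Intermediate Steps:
$78 \left(\left(-52 - 29\right) + 42\right) + \left(0 + 6\right) \left(-5\right) = 78 \left(-81 + 42\right) + 6 \left(-5\right) = 78 \left(-39\right) - 30 = -3042 - 30 = -3072$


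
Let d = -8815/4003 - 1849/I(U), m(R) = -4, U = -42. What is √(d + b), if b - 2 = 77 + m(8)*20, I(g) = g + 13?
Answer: 5*√32642851791/116087 ≈ 7.7818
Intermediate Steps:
I(g) = 13 + g
d = 7145912/116087 (d = -8815/4003 - 1849/(13 - 42) = -8815*1/4003 - 1849/(-29) = -8815/4003 - 1849*(-1/29) = -8815/4003 + 1849/29 = 7145912/116087 ≈ 61.557)
b = -1 (b = 2 + (77 - 4*20) = 2 + (77 - 80) = 2 - 3 = -1)
√(d + b) = √(7145912/116087 - 1) = √(7029825/116087) = 5*√32642851791/116087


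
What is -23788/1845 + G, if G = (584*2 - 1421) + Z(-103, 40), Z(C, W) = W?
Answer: -416773/1845 ≈ -225.89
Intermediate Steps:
G = -213 (G = (584*2 - 1421) + 40 = (1168 - 1421) + 40 = -253 + 40 = -213)
-23788/1845 + G = -23788/1845 - 213 = -416773/1845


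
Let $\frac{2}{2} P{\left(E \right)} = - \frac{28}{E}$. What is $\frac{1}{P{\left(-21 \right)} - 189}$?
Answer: $- \frac{3}{563} \approx -0.0053286$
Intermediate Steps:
$P{\left(E \right)} = - \frac{28}{E}$
$\frac{1}{P{\left(-21 \right)} - 189} = \frac{1}{- \frac{28}{-21} - 189} = \frac{1}{\left(-28\right) \left(- \frac{1}{21}\right) - 189} = \frac{1}{\frac{4}{3} - 189} = \frac{1}{- \frac{563}{3}} = - \frac{3}{563}$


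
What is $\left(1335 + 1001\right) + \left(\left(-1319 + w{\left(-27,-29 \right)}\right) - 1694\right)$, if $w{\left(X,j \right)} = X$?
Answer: $-704$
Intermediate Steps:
$\left(1335 + 1001\right) + \left(\left(-1319 + w{\left(-27,-29 \right)}\right) - 1694\right) = \left(1335 + 1001\right) - 3040 = 2336 - 3040 = -704$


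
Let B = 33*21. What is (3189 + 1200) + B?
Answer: 5082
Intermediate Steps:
B = 693
(3189 + 1200) + B = (3189 + 1200) + 693 = 4389 + 693 = 5082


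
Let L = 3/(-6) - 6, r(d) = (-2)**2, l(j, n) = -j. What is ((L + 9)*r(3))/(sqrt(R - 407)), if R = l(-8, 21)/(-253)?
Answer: -10*I*sqrt(26053687)/102979 ≈ -0.49566*I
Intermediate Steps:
r(d) = 4
R = -8/253 (R = -1*(-8)/(-253) = 8*(-1/253) = -8/253 ≈ -0.031621)
L = -13/2 (L = 3*(-1/6) - 6 = -1/2 - 6 = -13/2 ≈ -6.5000)
((L + 9)*r(3))/(sqrt(R - 407)) = ((-13/2 + 9)*4)/(sqrt(-8/253 - 407)) = ((5/2)*4)/(sqrt(-102979/253)) = 10/((I*sqrt(26053687)/253)) = 10*(-I*sqrt(26053687)/102979) = -10*I*sqrt(26053687)/102979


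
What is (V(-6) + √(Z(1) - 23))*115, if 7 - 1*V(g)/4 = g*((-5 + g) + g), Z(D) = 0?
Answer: -43700 + 115*I*√23 ≈ -43700.0 + 551.52*I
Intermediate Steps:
V(g) = 28 - 4*g*(-5 + 2*g) (V(g) = 28 - 4*g*((-5 + g) + g) = 28 - 4*g*(-5 + 2*g))
(V(-6) + √(Z(1) - 23))*115 = ((28 - 8*(-6)² + 20*(-6)) + √(0 - 23))*115 = ((28 - 8*36 - 120) + √(-23))*115 = ((28 - 288 - 120) + I*√23)*115 = (-380 + I*√23)*115 = -43700 + 115*I*√23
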